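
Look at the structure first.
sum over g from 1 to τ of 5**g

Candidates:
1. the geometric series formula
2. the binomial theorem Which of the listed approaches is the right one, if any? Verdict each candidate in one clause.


Best approach: the geometric series formula — the ratio of consecutive terms is the constant 5, independent of the index — a geometric sum.
- the geometric series formula: applicable, and directly so.
- the binomial theorem — no binomial coefficients pair with matched powers.


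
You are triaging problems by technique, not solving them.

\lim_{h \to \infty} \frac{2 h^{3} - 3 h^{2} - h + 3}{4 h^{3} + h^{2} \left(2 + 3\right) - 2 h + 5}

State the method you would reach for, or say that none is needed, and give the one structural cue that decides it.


Diagnosis: dominant-term comparison — at large h only the top-degree terms survive; compare the leading terms and the limit falls out. l'Hôpital's at-infinity variant applies to the expression viewed as a single quotient; the leading-term comparison is the direct route.


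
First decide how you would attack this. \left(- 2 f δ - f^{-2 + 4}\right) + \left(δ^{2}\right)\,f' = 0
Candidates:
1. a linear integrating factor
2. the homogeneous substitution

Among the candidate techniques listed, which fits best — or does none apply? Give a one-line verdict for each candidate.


Method: the homogeneous substitution — the slope is degree-zero homogeneous: the ratio substitution v = f/δ collapses it. Rearranged, this also fits the Bernoulli template directly; the homogeneous substitution reads the structure without the rearrangement.
- a linear integrating factor: the unknown enters nonlinearly (through a power, a denominator, or a transcendental function), which the linear integrating-factor recipe cannot absorb as-is — any repair would come from a preliminary substitution, not the factor.
- the homogeneous substitution: yes, a natural case for it.


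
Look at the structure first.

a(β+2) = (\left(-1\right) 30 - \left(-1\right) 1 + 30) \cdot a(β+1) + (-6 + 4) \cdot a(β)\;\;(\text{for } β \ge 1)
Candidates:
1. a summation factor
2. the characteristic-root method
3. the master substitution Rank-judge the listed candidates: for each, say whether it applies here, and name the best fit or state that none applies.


Verdict: the characteristic-root method — the recurrence is linear and homogeneous with constant coefficients, so the ansatz r^β turns it into a polynomial equation for r.
- a summation factor — a summation factor telescopes one-step recursions; this one carries higher-order memory.
- the characteristic-root method — yes, a natural case for it.
- the master substitution — this is shift-type recursion, outside the divide-and-conquer template.


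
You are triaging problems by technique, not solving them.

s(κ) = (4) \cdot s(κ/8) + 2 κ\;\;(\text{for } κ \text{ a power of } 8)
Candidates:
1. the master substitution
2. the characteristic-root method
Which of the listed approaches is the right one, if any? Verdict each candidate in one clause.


Technique: the master substitution — the argument contracts 8-fold per step: reindex κ exponentially and solve the linear recurrence in the new index.
- the master substitution: yes — fits the structure here.
- the characteristic-root method — a divided-index call is not the fixed-shift linear shape that characteristic roots solve.


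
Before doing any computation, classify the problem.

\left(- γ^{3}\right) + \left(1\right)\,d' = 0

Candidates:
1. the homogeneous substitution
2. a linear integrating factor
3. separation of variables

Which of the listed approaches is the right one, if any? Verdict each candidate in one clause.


Verdict: no special technique — solved for the derivative, d never appears on the right — this is a direct integration in γ, not a differential-equations problem at heart.
- the homogeneous substitution — the slope is not a function of the ratio of the variables alone.
- a linear integrating factor — the linear template holds only trivially here (the unknown is absent, so the coefficient is zero) — the method is not the natural label.
- separation of variables: with no unknown in the slope, separating variables is a formality — the equation integrates directly.


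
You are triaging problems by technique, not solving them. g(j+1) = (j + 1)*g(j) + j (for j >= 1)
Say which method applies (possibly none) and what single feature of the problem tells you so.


Best approach: a summation factor — one-term recursion with variable weight j + 1 is solved by product normalization, not by root-finding.


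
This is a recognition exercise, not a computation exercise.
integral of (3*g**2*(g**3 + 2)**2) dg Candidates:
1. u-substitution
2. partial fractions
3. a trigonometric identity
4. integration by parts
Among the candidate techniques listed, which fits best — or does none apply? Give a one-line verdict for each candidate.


Method: u-substitution — everything non-trivial happens through the inner expression g**3 + 2, and its derivative accounts for the remaining factor up to a constant, so set u = g**3 + 2. Brute-force expansion works too — the substitution sees the structure instead of grinding through terms.
- u-substitution — yes, a natural case for it.
- partial fractions — the expression is not a ratio of polynomials that decomposes further.
- a trigonometric identity: no sine or cosine appears, so there is nothing for a trigonometric identity to act on.
- integration by parts: splitting off a factor buys nothing — the integrand integrates directly without parts.


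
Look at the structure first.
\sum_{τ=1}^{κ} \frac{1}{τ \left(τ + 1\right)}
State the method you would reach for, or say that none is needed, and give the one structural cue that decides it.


Diagnosis: telescoping — \frac{1}{τ \left(τ + 1\right)} hides a difference of shifted reciprocals — decompose it and the middle of the sum vanishes.


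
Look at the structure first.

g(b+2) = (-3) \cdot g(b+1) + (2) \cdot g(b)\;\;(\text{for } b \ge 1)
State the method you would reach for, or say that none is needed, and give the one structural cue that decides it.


Technique: the characteristic-root method — linear, homogeneous, constant coefficients: solutions of the form r^b exist — find the roots of the characteristic polynomial.


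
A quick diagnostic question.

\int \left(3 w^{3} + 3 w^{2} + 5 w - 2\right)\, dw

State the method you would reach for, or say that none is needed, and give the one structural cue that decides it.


Method: no special technique — a term-by-term power-rule job in w; no substitution or rearrangement earns its keep here.


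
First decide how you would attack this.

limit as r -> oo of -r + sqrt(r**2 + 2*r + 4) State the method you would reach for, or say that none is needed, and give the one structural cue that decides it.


Technique: conjugate multiplication — two divergent pieces with a minus sign between them and a radical in the mix: rationalize sqrt(r**2 + 2*r + 4) - r before any limit law applies.


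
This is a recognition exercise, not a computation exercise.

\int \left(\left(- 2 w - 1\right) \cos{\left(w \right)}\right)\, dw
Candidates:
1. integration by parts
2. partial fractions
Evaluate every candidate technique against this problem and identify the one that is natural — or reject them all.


Diagnosis: integration by parts — - 2 w - 1 dies after finitely many derivatives while \cos{\left(w \right)} cycles under integration — the tabular/parts setup.
- integration by parts — yes, a natural case for it.
- partial fractions — the expression is not a ratio of polynomials that decomposes further.


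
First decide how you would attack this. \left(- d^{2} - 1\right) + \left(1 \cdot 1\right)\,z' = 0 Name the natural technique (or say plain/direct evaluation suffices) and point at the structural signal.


Best approach: no special technique — the slope is a pure function of d; integrate both sides and be done.


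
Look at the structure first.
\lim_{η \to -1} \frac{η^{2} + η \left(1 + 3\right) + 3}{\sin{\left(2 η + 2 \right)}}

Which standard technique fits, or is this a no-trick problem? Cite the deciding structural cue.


Diagnosis: l'Hôpital's rule (0/0) — plug in -1: top and bottom both hit zero, so differentiate each and retry. The standard small-argument limits would also carry it; the rule is the systematic route.


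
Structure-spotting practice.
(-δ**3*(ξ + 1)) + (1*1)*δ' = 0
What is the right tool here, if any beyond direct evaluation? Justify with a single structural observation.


Technique: separation of variables — a product of single-variable factors, ξ + 1 and δ**3 — the textbook separable form.


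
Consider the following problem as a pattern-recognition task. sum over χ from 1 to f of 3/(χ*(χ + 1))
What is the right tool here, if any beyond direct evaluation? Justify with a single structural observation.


Best approach: telescoping — 3/(χ*(χ + 1)) is a collapsed telescope: expand it into simple fractions to see the cancellation.


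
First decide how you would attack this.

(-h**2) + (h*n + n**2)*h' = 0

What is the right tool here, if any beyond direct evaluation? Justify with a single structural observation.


Diagnosis: the homogeneous substitution — scaling n and h together leaves the slope fixed — it depends only on h/n, so substitute the ratio. Rewriting — with the variables' roles exchanged where the shape demands it — would expose a Bernoulli structure too; the homogeneous substitution simply reads the degrees directly.


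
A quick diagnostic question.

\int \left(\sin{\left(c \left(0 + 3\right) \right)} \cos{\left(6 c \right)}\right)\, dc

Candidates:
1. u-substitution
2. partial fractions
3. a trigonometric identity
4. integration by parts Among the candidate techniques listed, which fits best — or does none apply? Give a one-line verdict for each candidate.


Verdict: a trigonometric identity — \sin{\left(c \left(0 + 3\right) \right)} \cos{\left(6 c \right)} is a beat pattern — rewrite the product as a sum of single-frequency waves before integrating.
- u-substitution: no subexpression of the integrand serves as a whole-integral substitution inner — individual terms may offer their own, but none carries its derivative as a factor of the full integrand; a working change of variable would have to be constructed from outside the expression.
- partial fractions — the expression is not a ratio of polynomials that decomposes further.
- a trigonometric identity — a fit — the right tool for this form.
- integration by parts — not the natural route: no polynomial-kernel product appears — a recursive parts reduction of the trigonometric product exists, but the identity rewrite is direct.


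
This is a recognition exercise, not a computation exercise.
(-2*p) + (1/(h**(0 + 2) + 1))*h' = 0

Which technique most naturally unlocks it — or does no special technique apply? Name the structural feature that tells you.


Method: separation of variables — one side of the product carries the independent variable, the other the unknown — the textbook separation shape. One could also solve this as an exact equation; with each coefficient in its own variable, separating is the same work with fewer steps.


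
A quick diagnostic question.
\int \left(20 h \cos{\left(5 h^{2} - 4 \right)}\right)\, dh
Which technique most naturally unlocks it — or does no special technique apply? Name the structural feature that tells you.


Technique: u-substitution — read it as f(5 h^{2} - 4) times a constant multiple of d(5 h^{2} - 4): one substitution, u = 5 h^{2} - 4, finishes it.


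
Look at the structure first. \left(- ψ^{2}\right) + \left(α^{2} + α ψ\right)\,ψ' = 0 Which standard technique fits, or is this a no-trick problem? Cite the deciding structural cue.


Diagnosis: the homogeneous substitution — the slope's numerator and denominator share total degree; set v = ψ/α and the equation drops to separable form. This can also be massaged into Bernoulli form (the roles of the variables may need exchanging); the homogeneous substitution avoids that setup.


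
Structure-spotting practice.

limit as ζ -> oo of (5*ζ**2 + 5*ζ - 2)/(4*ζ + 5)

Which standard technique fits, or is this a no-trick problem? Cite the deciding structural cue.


Verdict: dominant-term comparison — growth-rate triage: the leading powers of ζ decide the limit, everything else is noise. As a single quotient, the ∞/∞ shape would yield to repeated differentiation as well — the growth comparison gets there in one look.


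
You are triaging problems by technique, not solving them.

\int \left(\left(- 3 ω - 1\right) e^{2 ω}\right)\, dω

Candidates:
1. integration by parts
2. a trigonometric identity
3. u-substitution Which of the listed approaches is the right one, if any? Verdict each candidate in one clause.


Verdict: integration by parts — a polynomial factor - 3 ω - 1 multiplies e^{2 ω}; differentiating - 3 ω - 1 lowers its degree while e^{2 ω} integrates cleanly, so parts wins.
- integration by parts — a fit — the right tool for this form.
- a trigonometric identity — there is no trigonometric structure at all — the integrand carries no sine or cosine to rewrite.
- u-substitution: no subexpression of the integrand pairs with its own derivative as a factor — individual terms may offer their own substitutions, but any change of variable covering the whole integral would have to be constructed from outside the expression.


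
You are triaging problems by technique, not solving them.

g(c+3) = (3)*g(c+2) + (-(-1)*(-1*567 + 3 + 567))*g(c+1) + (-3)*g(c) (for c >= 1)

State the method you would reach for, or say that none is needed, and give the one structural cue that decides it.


Technique: the characteristic-root method — the recurrence is linear and homogeneous with constant coefficients, so the ansatz r^c turns it into a polynomial equation for r.


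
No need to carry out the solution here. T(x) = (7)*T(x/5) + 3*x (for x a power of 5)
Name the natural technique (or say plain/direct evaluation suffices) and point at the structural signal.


Method: the master substitution — a divide-and-conquer shape: argument x/5, so change variables with x = 5^m and solve the linear version.


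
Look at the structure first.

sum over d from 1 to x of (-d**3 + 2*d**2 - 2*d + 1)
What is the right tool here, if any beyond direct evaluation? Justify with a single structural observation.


Technique: no special technique — the sum is polynomial through and through; closed forms for each power of d finish it directly.


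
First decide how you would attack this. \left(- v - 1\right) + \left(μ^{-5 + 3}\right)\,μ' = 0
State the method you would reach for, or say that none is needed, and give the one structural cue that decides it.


Diagnosis: separation of variables — all dependence on the two variables factors apart, the defining separable shape. An exactness check succeeds on this form as well — separation and the potential function arrive at the same answer, separation more directly.


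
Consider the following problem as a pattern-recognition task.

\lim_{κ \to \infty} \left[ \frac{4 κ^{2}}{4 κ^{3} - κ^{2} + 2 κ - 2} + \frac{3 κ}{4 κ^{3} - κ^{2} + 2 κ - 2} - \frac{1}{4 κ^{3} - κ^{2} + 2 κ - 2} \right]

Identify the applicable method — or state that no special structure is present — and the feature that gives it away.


Technique: dominant-term comparison — as κ grows, only the highest-degree terms matter — compare leading terms and read the limit off. As a single quotient, the ∞/∞ shape would yield to repeated differentiation as well — the growth comparison gets there in one look.


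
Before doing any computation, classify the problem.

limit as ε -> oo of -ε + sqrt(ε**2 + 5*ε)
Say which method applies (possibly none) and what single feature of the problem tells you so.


Technique: conjugate multiplication — both pieces blow up but their difference is finite; the conjugate trick rationalizes sqrt(ε**2 + 5*ε) - ε.


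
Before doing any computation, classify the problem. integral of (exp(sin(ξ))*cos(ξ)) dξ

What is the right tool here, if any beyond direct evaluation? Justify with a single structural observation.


Verdict: u-substitution — gathered as a product, the integrand carries the factor cos(ξ) — up to a constant, the derivative of the inner expression sin(ξ) — so u = sin(ξ) collapses the integral.


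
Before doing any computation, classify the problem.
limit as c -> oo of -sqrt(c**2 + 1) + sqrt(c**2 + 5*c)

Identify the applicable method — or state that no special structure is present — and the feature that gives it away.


Technique: conjugate multiplication — turning the difference into a conjugate-rationalized ratio makes the limit readable.


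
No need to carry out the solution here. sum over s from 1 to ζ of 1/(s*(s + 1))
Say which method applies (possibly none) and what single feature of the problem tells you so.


Technique: telescoping — poles of 1/(s*(s + 1)) differ by an integer, the telltale of a telescoping partial-fraction sum.


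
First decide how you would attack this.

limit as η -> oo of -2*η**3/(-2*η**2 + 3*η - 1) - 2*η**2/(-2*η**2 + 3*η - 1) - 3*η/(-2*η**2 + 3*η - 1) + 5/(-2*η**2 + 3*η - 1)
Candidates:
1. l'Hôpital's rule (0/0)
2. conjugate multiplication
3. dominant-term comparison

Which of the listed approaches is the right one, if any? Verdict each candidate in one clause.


Diagnosis: dominant-term comparison — divide through by the highest power of η; every lower-order term dies and the dominant terms decide the limit.
- l'Hôpital's rule (0/0) — viewed as a single quotient this runs to ∞/∞, not the 0/0 clash this candidate addresses; an at-infinity variant of the rule would resolve it, but comparing leading growth reads the answer without differentiating.
- conjugate multiplication — there are no radicals in tension whose conjugate would simplify matters.
- dominant-term comparison — applicable, and directly so.


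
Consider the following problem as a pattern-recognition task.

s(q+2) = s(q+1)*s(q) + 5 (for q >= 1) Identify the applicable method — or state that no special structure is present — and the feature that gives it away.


Verdict: no special technique — the unknown sequence enters the update nonlinearly, so no linear method fits the recurrence as written — direct iteration remains.


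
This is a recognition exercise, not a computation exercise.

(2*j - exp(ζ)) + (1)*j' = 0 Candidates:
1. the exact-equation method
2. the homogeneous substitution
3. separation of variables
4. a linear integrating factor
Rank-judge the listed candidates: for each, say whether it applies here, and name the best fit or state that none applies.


Technique: a linear integrating factor — j appears only to the first power with coefficient 2 — the classic integrating-factor setup.
- the exact-equation method: the mixed-partials test fails on this split — it is not an exact differential as presented.
- the homogeneous substitution — the slope does not depend on the ratio of the variables alone.
- separation of variables: no algebra isolates the independent variable on one side and the unknown on the other.
- a linear integrating factor — applies; the problem has the shape this method handles.


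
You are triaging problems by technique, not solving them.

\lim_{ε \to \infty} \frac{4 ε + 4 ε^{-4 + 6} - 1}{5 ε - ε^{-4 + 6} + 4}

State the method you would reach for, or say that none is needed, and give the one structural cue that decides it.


Technique: dominant-term comparison — divide by the highest power of ε present: lower-order terms vanish and the dominant ratio remains. Differentiating the expression as a single quotient would eventually settle it as well; matching dominant growth settles it immediately.


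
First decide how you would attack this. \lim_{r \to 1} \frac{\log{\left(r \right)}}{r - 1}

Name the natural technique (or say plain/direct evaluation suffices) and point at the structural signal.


Diagnosis: l'Hôpital's rule (0/0) — substituting 1 gives 0 over 0; differentiate top and bottom once and re-evaluate. A local series expansion at the point resolves it as well; the rule is the packaged version of that step.


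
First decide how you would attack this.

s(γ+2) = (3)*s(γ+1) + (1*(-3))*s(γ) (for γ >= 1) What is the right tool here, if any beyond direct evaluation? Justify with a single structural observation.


Technique: the characteristic-root method — this is the constant-coefficient homogeneous case — the whole solution in γ reduces to a polynomial's roots.


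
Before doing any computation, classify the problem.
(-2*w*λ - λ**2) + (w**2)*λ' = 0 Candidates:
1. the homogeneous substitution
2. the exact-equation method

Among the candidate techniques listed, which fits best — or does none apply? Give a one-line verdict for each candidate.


Diagnosis: the homogeneous substitution — the slope's numerator and denominator have matching total degree, so it depends only on λ/w and the ratio substitution collapses it. This doubles as a Bernoulli equation in the unknown as written; the homogeneous route needs no setup at all.
- the homogeneous substitution: applies; the problem has the shape this method handles.
- the exact-equation method: no potential function has this form as its differential, as written.


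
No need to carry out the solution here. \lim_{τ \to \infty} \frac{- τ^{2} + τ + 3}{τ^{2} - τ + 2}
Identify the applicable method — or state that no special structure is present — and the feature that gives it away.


Diagnosis: dominant-term comparison — as τ grows, only the highest-degree terms matter — compare leading terms and read the limit off. l'Hôpital's at-infinity variant applies to the expression viewed as a single quotient; the leading-term comparison is the direct route.


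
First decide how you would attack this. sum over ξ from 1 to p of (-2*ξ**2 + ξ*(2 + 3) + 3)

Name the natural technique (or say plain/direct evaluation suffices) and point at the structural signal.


Method: no special technique — constant-multiple powers of ξ with no cancellation partners and no common ratio — use the standard power-sum formulas.


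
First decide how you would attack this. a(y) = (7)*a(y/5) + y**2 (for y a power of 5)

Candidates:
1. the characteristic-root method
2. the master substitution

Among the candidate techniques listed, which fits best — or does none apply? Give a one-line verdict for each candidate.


Technique: the master substitution — index division is the fingerprint: y/5 in the recursive call means substitute y = 5^m.
- the characteristic-root method: the recursion divides its index rather than shifting it — outside the constant-shift family the root method covers.
- the master substitution: a fit — the right tool for this form.


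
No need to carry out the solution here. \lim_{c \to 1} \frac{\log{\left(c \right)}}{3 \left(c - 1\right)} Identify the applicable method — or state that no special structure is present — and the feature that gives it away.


Diagnosis: l'Hôpital's rule (0/0) — the 0/0 form at 1 is the signature situation for l'Hôpital's rule. One could equally expand both pieces locally and compare leading terms; the rule does that in one stroke.


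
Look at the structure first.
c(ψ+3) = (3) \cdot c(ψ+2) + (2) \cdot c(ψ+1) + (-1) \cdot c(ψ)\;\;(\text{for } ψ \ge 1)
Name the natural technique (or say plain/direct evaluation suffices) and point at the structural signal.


Technique: the characteristic-root method — the recurrence is linear and homogeneous with constant coefficients, so the ansatz r^ψ turns it into a polynomial equation for r.


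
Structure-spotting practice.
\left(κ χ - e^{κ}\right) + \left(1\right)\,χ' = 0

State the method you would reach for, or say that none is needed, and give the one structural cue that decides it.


Best approach: a linear integrating factor — χ appears only to the first power with coefficient κ — the classic integrating-factor setup.


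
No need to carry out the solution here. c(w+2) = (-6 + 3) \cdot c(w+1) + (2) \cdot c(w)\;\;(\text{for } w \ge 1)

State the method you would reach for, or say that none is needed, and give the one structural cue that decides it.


Best approach: the characteristic-root method — try a geometric ansatz r^w: constant coefficients turn the recurrence into one polynomial equation in r.


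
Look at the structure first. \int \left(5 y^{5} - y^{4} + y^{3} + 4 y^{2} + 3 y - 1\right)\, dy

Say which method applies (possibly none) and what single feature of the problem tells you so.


Verdict: no special technique — the integrand is a sum of constant multiples of powers of y — integrate term by term.


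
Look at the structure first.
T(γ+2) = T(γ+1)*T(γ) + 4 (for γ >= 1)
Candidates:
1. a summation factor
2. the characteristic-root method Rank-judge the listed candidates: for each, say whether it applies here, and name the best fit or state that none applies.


Technique: no special technique — once the recursion is nonlinear, characteristic roots, master substitutions, and summation factors are all off the table.
- a summation factor: the recursion is nonlinear — outside the first-order linear family a summation factor addresses.
- the characteristic-root method: the recursion is nonlinear in the sequence values, so no linear-modes ansatz applies.


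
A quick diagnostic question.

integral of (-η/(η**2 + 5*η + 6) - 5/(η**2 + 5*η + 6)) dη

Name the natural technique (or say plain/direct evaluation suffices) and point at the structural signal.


Technique: partial fractions — once η**2 + 5*η + 6 is factored, each root contributes a simple-fraction term; integrate them one at a time.


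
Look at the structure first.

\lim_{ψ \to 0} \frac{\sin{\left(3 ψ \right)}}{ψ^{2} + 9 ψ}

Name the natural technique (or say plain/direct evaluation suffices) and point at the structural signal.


Verdict: l'Hôpital's rule (0/0) — plug in 0: top and bottom both hit zero, so differentiate each and retry. Known elementary limits would finish this too — the rule just bypasses the case analysis.


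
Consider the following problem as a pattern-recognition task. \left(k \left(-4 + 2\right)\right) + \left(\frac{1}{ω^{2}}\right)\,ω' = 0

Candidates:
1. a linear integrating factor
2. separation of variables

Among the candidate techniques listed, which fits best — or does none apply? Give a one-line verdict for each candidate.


Method: separation of variables — solved for the derivative, the right side splits multiplicatively into a function of each variable alone — divide and integrate each side.
- a linear integrating factor — a nonlinear term in the unknown puts this outside the integrating-factor template.
- separation of variables — yes, a natural case for it.


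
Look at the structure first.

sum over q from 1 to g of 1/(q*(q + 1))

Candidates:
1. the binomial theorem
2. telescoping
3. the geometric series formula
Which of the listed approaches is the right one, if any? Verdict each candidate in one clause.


Technique: telescoping — one partial-fraction pass turns 1/(q*(q + 1)) into a shifted difference, and shifted differences telescope.
- the binomial theorem: the summand does not match any term pattern of an expanded binomial power.
- telescoping: applies; the problem has the shape this method handles.
- the geometric series formula — the term-to-term ratio changes with the index, so the geometric formula cannot close it.


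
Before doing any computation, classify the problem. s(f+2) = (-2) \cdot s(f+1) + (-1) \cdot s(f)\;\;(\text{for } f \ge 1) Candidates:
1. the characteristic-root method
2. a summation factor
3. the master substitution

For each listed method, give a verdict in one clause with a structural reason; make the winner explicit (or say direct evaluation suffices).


Technique: the characteristic-root method — linear, homogeneous, constant coefficients: solutions of the form r^f exist — find the roots of the characteristic polynomial.
- the characteristic-root method — applicable, and directly so.
- a summation factor: the recurrence reaches back more than one step, outside the first-order family a summation factor normalizes.
- the master substitution — the recursion shifts the index rather than dividing it.


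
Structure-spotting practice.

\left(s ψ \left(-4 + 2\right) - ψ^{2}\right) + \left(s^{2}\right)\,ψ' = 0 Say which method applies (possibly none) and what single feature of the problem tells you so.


Verdict: the homogeneous substitution — the slope's numerator and denominator have matching total degree, so it depends only on ψ/s and the ratio substitution collapses it. Rearranged, this also fits the Bernoulli template directly; the homogeneous substitution reads the structure without the rearrangement.


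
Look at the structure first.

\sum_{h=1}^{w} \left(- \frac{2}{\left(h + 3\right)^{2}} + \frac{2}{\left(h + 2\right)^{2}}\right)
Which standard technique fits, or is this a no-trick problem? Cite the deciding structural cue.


Diagnosis: telescoping — a difference of consecutive values of one function (\frac{2}{\left(h + 2\right)^{2}} at one index and the next) — telescoping by construction.


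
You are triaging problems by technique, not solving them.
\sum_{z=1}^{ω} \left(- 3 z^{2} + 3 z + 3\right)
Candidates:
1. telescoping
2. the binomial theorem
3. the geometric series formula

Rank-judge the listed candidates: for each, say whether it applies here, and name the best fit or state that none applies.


Verdict: no special technique — nothing telescopes and nothing is geometric; polynomial terms in z sum term by term.
- telescoping — the summand is not presented as a shifted difference — a telescoping rewrite may exist, but the displayed structure does not offer one.
- the binomial theorem: the terms do not reassemble into a binomial power.
- the geometric series formula — the term-to-term ratio drifts with the index — the one thing the geometric formula cannot absorb.


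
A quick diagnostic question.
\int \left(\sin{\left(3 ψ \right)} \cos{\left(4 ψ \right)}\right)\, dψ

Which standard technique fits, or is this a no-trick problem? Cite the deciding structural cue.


Diagnosis: a trigonometric identity — cross-frequency products like \sin{\left(3 ψ \right)} \cos{\left(4 ψ \right)} are the textbook product-to-sum case — the identity converts them to directly integrable sinusoids.


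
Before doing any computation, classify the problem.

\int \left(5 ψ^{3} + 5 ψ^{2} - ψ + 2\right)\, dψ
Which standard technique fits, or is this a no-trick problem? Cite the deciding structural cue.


Best approach: no special technique — the integrand is a sum of constant multiples of powers of ψ — integrate term by term.


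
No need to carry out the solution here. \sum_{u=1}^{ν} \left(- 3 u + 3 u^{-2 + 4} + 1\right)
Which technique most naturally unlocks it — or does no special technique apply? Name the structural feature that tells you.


Best approach: no special technique — recognize the absence of structure: constant-multiple powers of u summed plainly, no special method required.


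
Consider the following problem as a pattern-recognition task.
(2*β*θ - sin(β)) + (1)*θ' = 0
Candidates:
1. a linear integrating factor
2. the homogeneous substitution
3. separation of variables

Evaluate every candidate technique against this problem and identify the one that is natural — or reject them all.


Best approach: a linear integrating factor — arrange it as θ' + 2*β·θ = (the forcing term) and the integrating factor does the rest.
- a linear integrating factor — applies; the problem has the shape this method handles.
- the homogeneous substitution: rescaling both variables together changes the slope, so no ratio substitution collapses it.
- separation of variables — the two dependences do not factor apart.


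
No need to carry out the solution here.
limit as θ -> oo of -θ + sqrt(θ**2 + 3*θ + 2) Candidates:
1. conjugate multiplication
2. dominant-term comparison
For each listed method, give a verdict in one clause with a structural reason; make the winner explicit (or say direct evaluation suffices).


Best approach: conjugate multiplication — turning the difference into a conjugate-rationalized ratio makes the limit readable.
- conjugate multiplication — a fit — the right tool for this form.
- dominant-term comparison: this is not a rational comparison of growth rates at infinity.


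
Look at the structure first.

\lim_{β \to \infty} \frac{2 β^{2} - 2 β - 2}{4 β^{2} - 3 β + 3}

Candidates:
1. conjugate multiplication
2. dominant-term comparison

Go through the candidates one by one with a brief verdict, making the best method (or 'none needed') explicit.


Technique: dominant-term comparison — growth-rate triage: the leading powers of β decide the limit, everything else is noise.
- conjugate multiplication: multiplying by a conjugate would not remove any indeterminacy here.
- dominant-term comparison: applicable, and directly so.


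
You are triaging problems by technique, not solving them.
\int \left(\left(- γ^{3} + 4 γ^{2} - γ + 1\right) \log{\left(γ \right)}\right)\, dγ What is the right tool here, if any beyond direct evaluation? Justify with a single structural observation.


Best approach: integration by parts — the presence of \log{\left(γ \right)} against a polynomial factor is the standard differentiate-the-log setup.


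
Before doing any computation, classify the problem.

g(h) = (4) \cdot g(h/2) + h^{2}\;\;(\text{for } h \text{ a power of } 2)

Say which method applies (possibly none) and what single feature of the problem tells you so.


Verdict: the master substitution — treat m = log base 2 of h as the new clock: one recursion step advances m by one while h scales by 2.


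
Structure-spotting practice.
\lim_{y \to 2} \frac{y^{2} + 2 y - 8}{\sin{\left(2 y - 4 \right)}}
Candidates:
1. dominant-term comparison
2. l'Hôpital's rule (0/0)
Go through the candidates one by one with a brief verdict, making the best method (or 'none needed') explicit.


Diagnosis: l'Hôpital's rule (0/0) — numerator and denominator both vanish at 2 — a genuine 0/0 form, which is exactly when l'Hôpital applies. A local series expansion at the point resolves it as well; the rule is the packaged version of that step.
- dominant-term comparison: no dominant-degree comparison decides it.
- l'Hôpital's rule (0/0): applicable, and directly so.


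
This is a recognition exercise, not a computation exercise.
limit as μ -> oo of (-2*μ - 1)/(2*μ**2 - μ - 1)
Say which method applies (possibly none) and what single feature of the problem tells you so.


Diagnosis: dominant-term comparison — growth-rate triage: the leading powers of μ decide the limit, everything else is noise. As a single quotient, the ∞/∞ shape would yield to repeated differentiation as well — the growth comparison gets there in one look.


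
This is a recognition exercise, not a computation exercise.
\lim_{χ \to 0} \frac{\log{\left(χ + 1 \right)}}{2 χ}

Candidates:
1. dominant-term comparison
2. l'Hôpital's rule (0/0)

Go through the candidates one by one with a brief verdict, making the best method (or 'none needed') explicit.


Method: l'Hôpital's rule (0/0) — substituting 0 gives 0 over 0; differentiate top and bottom once and re-evaluate. One could equally expand both pieces locally and compare leading terms; the rule does that in one stroke.
- dominant-term comparison — no dominant power emerges to decide the limit by degree comparison.
- l'Hôpital's rule (0/0) — applicable, and directly so.


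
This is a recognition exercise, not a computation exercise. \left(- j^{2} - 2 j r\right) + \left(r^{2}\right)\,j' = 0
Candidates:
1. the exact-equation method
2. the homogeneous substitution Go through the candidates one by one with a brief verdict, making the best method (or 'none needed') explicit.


Best approach: the homogeneous substitution — the slope's numerator and denominator have matching total degree, so it depends only on j/r and the ratio substitution collapses it. A Bernoulli rewrite works here as the equation stands — the homogeneous substitution is the more immediate reading.
- the exact-equation method: the cross partial derivatives disagree, so no single potential exists.
- the homogeneous substitution: yes, a natural case for it.


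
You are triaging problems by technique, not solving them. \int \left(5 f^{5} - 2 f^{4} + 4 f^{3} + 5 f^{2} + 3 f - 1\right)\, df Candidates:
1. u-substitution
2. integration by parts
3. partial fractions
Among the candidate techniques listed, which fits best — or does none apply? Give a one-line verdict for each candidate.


Diagnosis: no special technique — every term is a constant multiple of a power of f; term-wise power-rule integration needs no preliminary transformation.
- u-substitution — no substitution does more than relabel what direct integration already handles.
- integration by parts — splitting off a factor buys nothing — the integrand integrates directly without parts.
- partial fractions: there is no rational-function structure to decompose.


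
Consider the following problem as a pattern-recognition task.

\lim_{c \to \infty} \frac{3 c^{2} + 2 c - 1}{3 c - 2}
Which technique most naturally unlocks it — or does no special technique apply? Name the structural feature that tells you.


Verdict: dominant-term comparison — at large c only the top-degree terms survive; compare the leading terms and the limit falls out. Viewed as a single quotient this is an ∞/∞ form — an at-infinity application of l'Hôpital's rule would also resolve it; comparing leading growth reads the answer without differentiating.


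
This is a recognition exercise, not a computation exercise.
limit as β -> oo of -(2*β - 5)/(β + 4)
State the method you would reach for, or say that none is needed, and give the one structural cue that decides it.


Method: dominant-term comparison — divide by the highest power of β present: lower-order terms vanish and the dominant ratio remains. Differentiating the expression as a single quotient would eventually settle it as well; matching dominant growth settles it immediately.


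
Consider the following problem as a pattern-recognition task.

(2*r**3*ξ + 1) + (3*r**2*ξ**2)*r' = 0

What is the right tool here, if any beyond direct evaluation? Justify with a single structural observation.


Verdict: the exact-equation method — checking ∂/∂r of 2*r**3*ξ + 1 against ∂/∂ξ of 3*r**2*ξ**2: they match — the equation is exact as it stands.


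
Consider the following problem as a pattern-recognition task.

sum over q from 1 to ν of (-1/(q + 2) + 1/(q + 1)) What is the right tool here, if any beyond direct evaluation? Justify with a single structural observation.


Best approach: telescoping — consecutive terms evaluate one function at adjacent indices (1/(q + 1) is its current value): one term's tail is the next term's head, so the chain collapses.


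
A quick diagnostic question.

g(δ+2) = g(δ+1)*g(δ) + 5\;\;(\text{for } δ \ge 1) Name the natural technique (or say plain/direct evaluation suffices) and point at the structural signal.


Diagnosis: no special technique — this one you iterate or analyze qualitatively: the nonlinearity defeats linear solution methods.


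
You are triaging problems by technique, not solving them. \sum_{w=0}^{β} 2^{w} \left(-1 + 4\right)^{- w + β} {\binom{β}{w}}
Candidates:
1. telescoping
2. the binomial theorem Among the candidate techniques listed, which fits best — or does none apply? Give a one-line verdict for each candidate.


Verdict: the binomial theorem — binomial coefficients against complementary powers of 2 and (-1 + 4): recognize the binomial expansion and resum.
- telescoping — the summand is not presented as a shifted difference — a telescoping rewrite may exist, but the displayed structure does not offer one.
- the binomial theorem — a fit — the right tool for this form.
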